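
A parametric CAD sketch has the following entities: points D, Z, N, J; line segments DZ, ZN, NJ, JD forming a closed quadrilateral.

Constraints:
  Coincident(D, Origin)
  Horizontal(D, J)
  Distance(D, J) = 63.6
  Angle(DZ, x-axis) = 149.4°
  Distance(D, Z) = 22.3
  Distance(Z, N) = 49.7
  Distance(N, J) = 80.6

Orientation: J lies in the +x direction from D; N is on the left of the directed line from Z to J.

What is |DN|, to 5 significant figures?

55.157

Checks: |ZN| = 49.70 ✓; |NJ| = 80.60 ✓.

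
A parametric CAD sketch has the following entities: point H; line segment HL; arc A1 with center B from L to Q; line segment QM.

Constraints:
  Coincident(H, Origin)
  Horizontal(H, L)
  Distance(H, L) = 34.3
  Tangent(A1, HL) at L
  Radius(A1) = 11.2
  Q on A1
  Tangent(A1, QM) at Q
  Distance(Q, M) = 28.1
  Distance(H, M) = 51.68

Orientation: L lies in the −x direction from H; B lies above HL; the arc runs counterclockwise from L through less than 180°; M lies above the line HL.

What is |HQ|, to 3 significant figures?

27.5

Checks: |BQ| = 11.20 ✓; ∠(BQ, QM) = 90.00° ✓; |QM| = 28.10 ✓; |HM| = 51.68 ✓.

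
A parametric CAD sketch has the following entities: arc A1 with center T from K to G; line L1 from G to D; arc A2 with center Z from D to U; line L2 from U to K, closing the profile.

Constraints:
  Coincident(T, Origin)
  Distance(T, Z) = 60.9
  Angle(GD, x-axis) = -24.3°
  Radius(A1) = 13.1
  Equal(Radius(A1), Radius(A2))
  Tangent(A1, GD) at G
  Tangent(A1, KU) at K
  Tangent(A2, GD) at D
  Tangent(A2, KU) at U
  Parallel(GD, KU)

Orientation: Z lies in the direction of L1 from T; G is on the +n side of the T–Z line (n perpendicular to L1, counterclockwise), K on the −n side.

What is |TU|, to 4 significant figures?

62.29

Tangency of A1 to both parallel lines with radius 13.1 puts G and K at T ± 13.1·n: G = (5.391, 11.94), K = (-5.391, -11.94). Equal radii place D and U the same way about Z: D = Z + 13.1·n = (60.90, -13.12), U = Z − 13.1·n = (50.11, -37.00). Then |TU| = |U − T| = 62.29.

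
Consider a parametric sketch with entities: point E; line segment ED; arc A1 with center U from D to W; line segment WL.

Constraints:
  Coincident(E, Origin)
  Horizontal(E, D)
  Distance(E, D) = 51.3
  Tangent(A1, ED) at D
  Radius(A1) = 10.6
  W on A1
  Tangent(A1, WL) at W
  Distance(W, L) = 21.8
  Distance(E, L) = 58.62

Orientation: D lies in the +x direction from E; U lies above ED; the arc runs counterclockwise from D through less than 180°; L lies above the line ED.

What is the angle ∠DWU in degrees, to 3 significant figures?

27.4°

Checks: |UW| = 10.60 ✓; ∠(UW, WL) = 90.00° ✓; |WL| = 21.80 ✓; |EL| = 58.62 ✓.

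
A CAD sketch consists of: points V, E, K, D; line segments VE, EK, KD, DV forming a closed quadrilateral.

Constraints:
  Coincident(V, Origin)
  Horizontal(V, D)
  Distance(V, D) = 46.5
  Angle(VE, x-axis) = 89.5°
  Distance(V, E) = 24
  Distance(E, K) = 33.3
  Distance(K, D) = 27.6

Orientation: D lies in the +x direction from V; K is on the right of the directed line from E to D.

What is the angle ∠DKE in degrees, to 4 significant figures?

117.5°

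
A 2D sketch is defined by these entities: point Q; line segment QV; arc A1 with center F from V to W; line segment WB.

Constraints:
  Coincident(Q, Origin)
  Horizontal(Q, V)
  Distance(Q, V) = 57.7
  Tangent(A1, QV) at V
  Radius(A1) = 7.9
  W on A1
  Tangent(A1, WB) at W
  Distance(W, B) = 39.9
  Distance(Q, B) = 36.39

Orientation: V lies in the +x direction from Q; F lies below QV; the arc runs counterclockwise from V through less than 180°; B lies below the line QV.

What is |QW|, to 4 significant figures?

52.49

Q is at the origin; Q and V share the same y with |QV| = 57.7 and V on the +x side, so V = (57.70, 0.000). Tangency of A1 to QV means the radius FV is perpendicular to QV, so F = V + (0, -7.9) = (57.70, -7.900). Since FW ⟂ WB (tangency), |FB| = √(7.9² + 39.9²) = 40.67 regardless of where W sits on A1. So B lies on both circle(Q, 36.39) and circle(F, 40.67); the below-QV intersection is B = (22.63, -28.50). W is the foot of the tangent from B: W = (52.45, -1.995).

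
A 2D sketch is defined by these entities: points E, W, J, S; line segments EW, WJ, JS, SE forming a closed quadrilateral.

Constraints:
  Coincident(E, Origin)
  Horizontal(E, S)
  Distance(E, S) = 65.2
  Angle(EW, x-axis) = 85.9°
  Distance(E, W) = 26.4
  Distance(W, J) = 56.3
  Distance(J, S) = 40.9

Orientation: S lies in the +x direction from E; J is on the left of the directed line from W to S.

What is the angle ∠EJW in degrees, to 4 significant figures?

21.25°

Checks: |WJ| = 56.30 ✓; |JS| = 40.90 ✓.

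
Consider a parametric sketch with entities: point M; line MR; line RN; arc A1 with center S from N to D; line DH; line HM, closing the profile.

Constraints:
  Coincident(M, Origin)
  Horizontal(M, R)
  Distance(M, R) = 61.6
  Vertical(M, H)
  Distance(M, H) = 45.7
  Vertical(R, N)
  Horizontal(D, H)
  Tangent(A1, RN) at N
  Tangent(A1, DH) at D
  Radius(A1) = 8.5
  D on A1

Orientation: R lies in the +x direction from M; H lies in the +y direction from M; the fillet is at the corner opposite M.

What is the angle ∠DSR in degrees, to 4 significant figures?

167.1°

The virtual corner opposite M is at (61.60, 45.70). Tangency of A1 to RN means the radius SN is perpendicular to RN and the tangent condition forces SD to be normal to DH, with radius 8.5, so the center S sits 8.5 in from both sides at S = (53.10, 37.20). That places the tangent points at N = (61.60, 37.20) on RN and D = (53.10, 45.70) on DH. Then cos ∠DSR = SD·SR / (|SD||SR|), giving 167.1°.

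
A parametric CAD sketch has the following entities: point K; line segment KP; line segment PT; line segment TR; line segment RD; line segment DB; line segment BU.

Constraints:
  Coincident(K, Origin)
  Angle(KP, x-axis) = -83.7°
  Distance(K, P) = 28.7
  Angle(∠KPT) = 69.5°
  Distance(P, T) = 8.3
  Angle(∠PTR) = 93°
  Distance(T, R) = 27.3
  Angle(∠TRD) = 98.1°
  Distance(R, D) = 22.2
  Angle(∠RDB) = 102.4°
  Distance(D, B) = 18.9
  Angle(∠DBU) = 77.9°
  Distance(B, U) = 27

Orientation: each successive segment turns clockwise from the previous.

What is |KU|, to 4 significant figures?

18.29

K is at the origin; KP runs at -83.7° with length 28.7, so P = (3.149, -28.53). ∠KPT = 69.5° gives PT at 165.8° from the x-axis; with |PT| = 8.3, T = (-4.897, -26.49). ∠PTR = 93.0° gives TR at 78.80° from the x-axis; with |TR| = 27.3, R = (0.4056, 0.2894). ∠TRD = 98.1° gives RD at -3.100° from the x-axis; with |RD| = 22.2, D = (22.57, -0.9111). ∠RDB = 102.4° gives DB at -80.70° from the x-axis; with |DB| = 18.9, B = (25.63, -19.56). ∠DBU = 77.9° gives BU at 177.2° from the x-axis; with |BU| = 27.0, U = (-1.340, -18.24). Then |KU| = |U − K| = 18.29.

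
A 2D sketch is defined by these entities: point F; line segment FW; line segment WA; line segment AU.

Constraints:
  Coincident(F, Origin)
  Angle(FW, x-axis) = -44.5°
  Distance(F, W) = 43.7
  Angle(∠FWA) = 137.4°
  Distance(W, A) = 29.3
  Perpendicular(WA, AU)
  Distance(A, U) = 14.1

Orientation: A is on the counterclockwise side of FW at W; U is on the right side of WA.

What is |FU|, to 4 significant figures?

75.41

F is at the origin; FW runs at -44.5° with length 43.7, so W = 43.7·(cos -44.5°, sin -44.5°) = (31.17, -30.63). ∠FWA = 137.4°, so WA runs at -44.5° + (180° − 137.4°) = -1.900° from the x-axis; with |WA| = 29.3, A = W + 29.3·(cos -1.900°, sin -1.900°) = (60.45, -31.60). WA is perpendicular to AU; with |AU| = 14.1 on the right of WA, U = A + 14.1·(-0.03316, -0.9995) = (59.99, -45.69). Then |FU| = |U − F| = 75.41.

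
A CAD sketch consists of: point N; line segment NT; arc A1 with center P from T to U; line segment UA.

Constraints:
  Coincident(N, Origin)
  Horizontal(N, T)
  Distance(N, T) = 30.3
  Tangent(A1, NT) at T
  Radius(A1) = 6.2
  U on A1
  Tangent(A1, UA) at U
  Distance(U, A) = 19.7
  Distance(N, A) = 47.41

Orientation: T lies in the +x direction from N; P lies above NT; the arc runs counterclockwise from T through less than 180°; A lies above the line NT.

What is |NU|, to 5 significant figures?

36.636

N is at the origin; NT is horizontal with |NT| = 30.3 and T on the +x side, so T = (30.300, 0.0000). A1 meets NT tangentially, so PT is at right angles to NT, so P = T + (0, 6.2) = (30.300, 6.2000). Since PU ⟂ UA (tangency), |PA| = √(6.2² + 19.7²) = 20.653 regardless of where U sits on A1. So A lies on both circle(N, 47.41) and circle(P, 20.653); the above-NT intersection is A = (40.947, 23.897). U is the foot of the tangent from A: U = (36.327, 4.7460).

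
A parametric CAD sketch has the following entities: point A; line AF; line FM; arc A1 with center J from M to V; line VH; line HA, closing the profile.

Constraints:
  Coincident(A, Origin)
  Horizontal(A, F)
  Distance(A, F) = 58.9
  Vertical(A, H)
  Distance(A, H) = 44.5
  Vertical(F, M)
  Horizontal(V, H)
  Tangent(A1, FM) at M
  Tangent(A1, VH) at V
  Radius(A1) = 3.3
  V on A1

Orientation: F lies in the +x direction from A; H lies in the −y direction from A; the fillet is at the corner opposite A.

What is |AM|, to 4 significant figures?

71.88

A is at the origin; AF is horizontal with |AF| = 58.9 and F on the +x side, so F = (58.90, 0.000). AH is vertical with |AH| = 44.5 and H on the −y side, so H = (0.000, -44.50). The virtual corner opposite A is at (58.90, -44.50). A1 meets FM tangentially, so JM is at right angles to FM and A1 meets VH tangentially, so JV is at right angles to VH, with radius 3.3, so the center J sits 3.3 in from both sides at J = (55.60, -41.20). That places the tangent points at M = (58.90, -41.20) on FM and V = (55.60, -44.50) on VH. Then |AM| = |M − A| = 71.88.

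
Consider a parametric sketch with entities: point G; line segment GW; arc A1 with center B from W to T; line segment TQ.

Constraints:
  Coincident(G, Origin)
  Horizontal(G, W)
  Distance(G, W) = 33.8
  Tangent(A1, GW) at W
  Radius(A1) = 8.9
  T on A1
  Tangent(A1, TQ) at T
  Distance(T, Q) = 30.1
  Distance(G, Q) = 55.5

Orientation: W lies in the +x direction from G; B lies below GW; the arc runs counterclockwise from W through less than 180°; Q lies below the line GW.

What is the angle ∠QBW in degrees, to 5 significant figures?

171.30°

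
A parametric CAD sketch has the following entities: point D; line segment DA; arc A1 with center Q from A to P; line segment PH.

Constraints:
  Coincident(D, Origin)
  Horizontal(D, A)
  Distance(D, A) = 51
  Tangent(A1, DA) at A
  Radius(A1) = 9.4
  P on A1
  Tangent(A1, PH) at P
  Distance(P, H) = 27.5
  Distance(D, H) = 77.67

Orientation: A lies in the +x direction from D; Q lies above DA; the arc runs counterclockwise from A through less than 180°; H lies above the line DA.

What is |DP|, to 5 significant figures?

59.625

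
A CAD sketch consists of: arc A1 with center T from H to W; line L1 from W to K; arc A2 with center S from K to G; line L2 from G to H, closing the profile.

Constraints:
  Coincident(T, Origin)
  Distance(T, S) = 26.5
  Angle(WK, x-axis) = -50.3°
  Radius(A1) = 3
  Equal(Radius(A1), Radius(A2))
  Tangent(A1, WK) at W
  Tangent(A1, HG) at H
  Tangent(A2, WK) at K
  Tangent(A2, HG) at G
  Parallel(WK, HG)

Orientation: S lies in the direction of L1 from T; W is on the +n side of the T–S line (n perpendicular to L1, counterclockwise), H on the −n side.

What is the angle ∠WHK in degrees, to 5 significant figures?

77.242°

The slot axis is L1's direction at -50.3°, so u = (cos -50.3°, sin -50.3°) = (0.63877, -0.76940) and n = (−sin -50.3°, cos -50.3°) = (0.76940, 0.63877). T is at the origin and S lies 26.5 along u from T, so S = 26.5·u = (16.927, -20.389). Tangency of A1 to both parallel lines with radius 3.0 puts W and H at T ± 3.0·n: W = (2.3082, 1.9163), H = (-2.3082, -1.9163). Equal radii place K and G the same way about S: K = S + 3.0·n = (19.236, -18.473), G = S − 3.0·n = (14.619, -22.305). Then cos ∠WHK = HW·HK / (|HW||HK|), giving 77.242°.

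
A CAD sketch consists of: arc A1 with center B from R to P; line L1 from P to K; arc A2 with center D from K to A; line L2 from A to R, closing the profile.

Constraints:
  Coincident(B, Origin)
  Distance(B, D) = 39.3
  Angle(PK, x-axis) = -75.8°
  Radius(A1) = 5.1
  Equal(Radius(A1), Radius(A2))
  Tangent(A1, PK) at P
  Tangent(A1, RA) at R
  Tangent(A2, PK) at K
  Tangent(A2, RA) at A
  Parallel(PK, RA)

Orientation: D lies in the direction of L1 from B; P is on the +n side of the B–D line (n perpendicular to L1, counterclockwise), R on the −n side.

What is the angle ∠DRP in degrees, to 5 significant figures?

82.606°

The slot axis is L1's direction at -75.8°, so u = (cos -75.8°, sin -75.8°) = (0.24531, -0.96945) and n = (−sin -75.8°, cos -75.8°) = (0.96945, 0.24531). B is at the origin and D lies 39.3 along u from B, so D = 39.3·u = (9.6406, -38.099). Tangency of A1 to both parallel lines with radius 5.1 puts P and R at B ± 5.1·n: P = (4.9442, 1.2511), R = (-4.9442, -1.2511). Then cos ∠DRP = RD·RP / (|RD||RP|), giving 82.606°.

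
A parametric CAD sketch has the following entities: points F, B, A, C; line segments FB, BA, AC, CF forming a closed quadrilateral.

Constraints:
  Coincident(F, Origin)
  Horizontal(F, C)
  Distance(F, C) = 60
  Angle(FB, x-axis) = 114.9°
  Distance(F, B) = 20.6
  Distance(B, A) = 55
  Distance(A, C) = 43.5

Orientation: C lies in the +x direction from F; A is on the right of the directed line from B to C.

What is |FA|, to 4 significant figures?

35.14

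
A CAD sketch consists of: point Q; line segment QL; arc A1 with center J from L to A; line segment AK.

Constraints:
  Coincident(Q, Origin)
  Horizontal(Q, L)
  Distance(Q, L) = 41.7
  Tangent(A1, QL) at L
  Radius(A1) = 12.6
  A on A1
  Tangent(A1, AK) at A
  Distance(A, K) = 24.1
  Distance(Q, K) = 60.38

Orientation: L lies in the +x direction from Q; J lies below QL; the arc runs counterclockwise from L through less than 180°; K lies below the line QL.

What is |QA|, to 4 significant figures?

37.32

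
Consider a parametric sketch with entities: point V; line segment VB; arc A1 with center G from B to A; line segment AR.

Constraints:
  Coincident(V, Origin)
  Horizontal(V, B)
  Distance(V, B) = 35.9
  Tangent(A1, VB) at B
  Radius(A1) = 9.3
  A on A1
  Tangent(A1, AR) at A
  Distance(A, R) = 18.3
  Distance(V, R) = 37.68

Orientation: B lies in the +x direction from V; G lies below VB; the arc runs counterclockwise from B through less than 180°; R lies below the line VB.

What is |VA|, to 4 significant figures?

28.08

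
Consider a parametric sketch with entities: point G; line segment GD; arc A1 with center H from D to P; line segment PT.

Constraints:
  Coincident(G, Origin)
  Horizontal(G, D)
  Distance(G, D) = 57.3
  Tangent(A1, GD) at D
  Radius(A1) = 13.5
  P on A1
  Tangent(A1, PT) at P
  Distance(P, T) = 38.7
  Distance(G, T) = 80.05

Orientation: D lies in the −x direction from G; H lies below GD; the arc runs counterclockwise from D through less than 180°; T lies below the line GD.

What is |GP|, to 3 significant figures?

72.3

Checks: ∠(HD, DG) = 90.00° ✓; |HP| = 13.50 ✓; ∠(HP, PT) = 90.00° ✓; |PT| = 38.70 ✓; |GT| = 80.05 ✓.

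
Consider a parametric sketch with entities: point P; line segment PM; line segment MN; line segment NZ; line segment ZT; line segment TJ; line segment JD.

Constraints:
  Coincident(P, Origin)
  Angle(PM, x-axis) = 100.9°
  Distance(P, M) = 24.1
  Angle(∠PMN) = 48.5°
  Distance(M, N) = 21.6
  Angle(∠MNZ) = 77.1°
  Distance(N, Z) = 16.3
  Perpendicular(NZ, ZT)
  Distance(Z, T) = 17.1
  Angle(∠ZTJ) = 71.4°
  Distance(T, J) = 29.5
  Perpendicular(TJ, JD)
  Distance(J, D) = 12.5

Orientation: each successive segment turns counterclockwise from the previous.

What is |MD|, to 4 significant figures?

28.14

∠ZTJ = 71.4° gives TJ at 173.9° from the x-axis; with |TJ| = 29.5, J = (-25.12, 18.41). TJ ⟂ JD, so JD runs at -96.10°; with |JD| = 12.5, D = (-26.44, 5.982). Then |MD| = |D − M| = 28.14.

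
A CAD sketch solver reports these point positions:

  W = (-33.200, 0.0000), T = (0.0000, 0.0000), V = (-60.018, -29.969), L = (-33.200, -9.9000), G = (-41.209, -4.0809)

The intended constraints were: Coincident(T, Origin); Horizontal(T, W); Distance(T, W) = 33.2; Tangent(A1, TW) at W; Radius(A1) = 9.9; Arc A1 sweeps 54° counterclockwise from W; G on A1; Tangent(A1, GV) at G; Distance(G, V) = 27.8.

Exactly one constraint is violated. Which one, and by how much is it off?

Distance(G, V) = 27.8 — off by 4.20.

T = (0.00, 0.00) ✓; T.y = 0.00, W.y = 0.00 ✓; |TW| = 33.20 ✓; ∠(LW, WT) = 90.00° ✓; |LW| = 9.900 ✓; bearing(L→G) − bearing(L→W) = 54.00° ✓; |LG| = 9.900 ✓; ∠(LG, GV) = 90.00° ✓; |GV| = 32.00 ✗.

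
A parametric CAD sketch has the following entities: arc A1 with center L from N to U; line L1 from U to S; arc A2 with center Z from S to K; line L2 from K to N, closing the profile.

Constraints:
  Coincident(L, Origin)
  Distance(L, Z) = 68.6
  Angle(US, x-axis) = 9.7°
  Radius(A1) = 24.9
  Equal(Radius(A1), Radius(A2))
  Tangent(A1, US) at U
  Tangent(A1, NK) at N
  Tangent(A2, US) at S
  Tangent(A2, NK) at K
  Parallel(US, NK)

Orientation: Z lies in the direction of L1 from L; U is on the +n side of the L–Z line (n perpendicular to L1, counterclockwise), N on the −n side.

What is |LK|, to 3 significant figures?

73.0

The slot axis is L1's direction at 9.7°, so u = (cos 9.7°, sin 9.7°) = (0.986, 0.168) and n = (−sin 9.7°, cos 9.7°) = (-0.168, 0.986). L is at the origin and Z lies 68.6 along u from L, so Z = 68.6·u = (67.6, 11.6). Tangency of A1 to both parallel lines with radius 24.9 puts U and N at L ± 24.9·n: U = (-4.20, 24.5), N = (4.20, -24.5). Equal radii place S and K the same way about Z: S = Z + 24.9·n = (63.4, 36.1), K = Z − 24.9·n = (71.8, -13.0). Then |LK| = |K − L| = 73.0.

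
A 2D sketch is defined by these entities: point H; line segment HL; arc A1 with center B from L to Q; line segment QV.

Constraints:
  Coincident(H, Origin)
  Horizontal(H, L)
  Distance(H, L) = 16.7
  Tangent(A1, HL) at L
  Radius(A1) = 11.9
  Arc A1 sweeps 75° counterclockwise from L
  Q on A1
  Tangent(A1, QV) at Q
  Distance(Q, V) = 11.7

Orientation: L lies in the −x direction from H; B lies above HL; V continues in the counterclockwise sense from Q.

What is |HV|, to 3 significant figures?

20.2

H is at the origin; HL is horizontal with |HL| = 16.7 and L on the −x side, so L = (-16.7, 0.00). A1 meets HL tangentially, so BL is at right angles to HL, so B = L + (0, 11.9) = (-16.7, 11.9). On A1, L sits at bearing -90° from B; a 75° counterclockwise sweep puts Q at bearing -15°, so Q = B + 11.9·(cos -15°, sin -15°) = (-5.21, 8.82). Tangency of A1 to QV means the radius BQ is perpendicular to QV, so QV runs along (−sin -15°, cos -15°); with |QV| = 11.7, V = (-2.18, 20.1). Then |HV| = |V − H| = 20.2.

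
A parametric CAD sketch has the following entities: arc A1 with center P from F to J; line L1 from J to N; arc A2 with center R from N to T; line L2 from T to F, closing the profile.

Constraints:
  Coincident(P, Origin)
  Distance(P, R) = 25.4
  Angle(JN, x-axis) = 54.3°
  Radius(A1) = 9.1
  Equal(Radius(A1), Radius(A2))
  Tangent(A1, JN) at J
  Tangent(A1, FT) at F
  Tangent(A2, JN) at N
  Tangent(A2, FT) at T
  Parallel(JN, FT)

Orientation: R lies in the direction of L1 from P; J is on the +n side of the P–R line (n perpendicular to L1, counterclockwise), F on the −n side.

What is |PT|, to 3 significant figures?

27.0

The slot axis is L1's direction at 54.3°, so u = (cos 54.3°, sin 54.3°) = (0.584, 0.812) and n = (−sin 54.3°, cos 54.3°) = (-0.812, 0.584). P is at the origin and R lies 25.4 along u from P, so R = 25.4·u = (14.8, 20.6). Tangency of A1 to both parallel lines with radius 9.1 puts J and F at P ± 9.1·n: J = (-7.39, 5.31), F = (7.39, -5.31). Equal radii place N and T the same way about R: N = R + 9.1·n = (7.43, 25.9), T = R − 9.1·n = (22.2, 15.3). Then |PT| = |T − P| = 27.0.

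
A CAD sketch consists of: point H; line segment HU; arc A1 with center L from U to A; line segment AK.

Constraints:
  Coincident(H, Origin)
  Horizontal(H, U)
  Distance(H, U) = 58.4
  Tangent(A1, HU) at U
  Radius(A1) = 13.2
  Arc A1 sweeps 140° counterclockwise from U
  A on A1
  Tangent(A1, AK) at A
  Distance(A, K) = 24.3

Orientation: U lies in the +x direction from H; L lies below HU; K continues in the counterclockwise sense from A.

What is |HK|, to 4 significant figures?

78.82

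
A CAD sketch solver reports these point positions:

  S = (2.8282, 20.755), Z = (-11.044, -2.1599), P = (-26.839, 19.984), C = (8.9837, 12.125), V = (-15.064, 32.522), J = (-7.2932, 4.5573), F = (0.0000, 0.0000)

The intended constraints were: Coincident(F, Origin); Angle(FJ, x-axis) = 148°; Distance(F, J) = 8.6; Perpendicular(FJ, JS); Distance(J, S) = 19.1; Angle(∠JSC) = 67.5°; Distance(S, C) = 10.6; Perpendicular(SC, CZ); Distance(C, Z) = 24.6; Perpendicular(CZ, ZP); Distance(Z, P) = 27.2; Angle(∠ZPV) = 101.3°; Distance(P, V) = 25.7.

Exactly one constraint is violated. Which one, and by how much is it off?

Distance(P, V) = 25.7 — off by 8.50.

F = (0.00, 0.00) ✓; FJ at 148.0° ✓; |FJ| = 8.600 ✓; ∠(FJ, JS) = 90.00° ✓; |JS| = 19.10 ✓; ∠JSC = 67.50° ✓; |SC| = 10.60 ✓; ∠(SC, CZ) = 90.00° ✓; |CZ| = 24.60 ✓; ∠(CZ, ZP) = 90.00° ✓; |ZP| = 27.20 ✓; ∠ZPV = 101.3° ✓; |PV| = 17.20 ✗.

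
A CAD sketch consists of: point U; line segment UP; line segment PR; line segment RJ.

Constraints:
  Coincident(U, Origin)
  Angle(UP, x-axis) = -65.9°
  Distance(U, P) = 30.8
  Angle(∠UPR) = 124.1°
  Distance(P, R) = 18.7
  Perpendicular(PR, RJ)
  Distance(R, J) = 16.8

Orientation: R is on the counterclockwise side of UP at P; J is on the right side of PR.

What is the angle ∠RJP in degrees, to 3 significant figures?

48.1°

U is at the origin; UP runs at -65.9° with length 30.8, so P = 30.8·(cos -65.9°, sin -65.9°) = (12.6, -28.1). ∠UPR = 124.1°, so PR runs at -65.9° + (180° − 124.1°) = -10.0° from the x-axis; with |PR| = 18.7, R = P + 18.7·(cos -10.0°, sin -10.0°) = (31.0, -31.4). PR ⟂ RJ; with |RJ| = 16.8 on the right of PR, J = R + 16.8·(-0.174, -0.985) = (28.1, -47.9). Then cos ∠RJP = JR·JP / (|JR||JP|), giving 48.1°.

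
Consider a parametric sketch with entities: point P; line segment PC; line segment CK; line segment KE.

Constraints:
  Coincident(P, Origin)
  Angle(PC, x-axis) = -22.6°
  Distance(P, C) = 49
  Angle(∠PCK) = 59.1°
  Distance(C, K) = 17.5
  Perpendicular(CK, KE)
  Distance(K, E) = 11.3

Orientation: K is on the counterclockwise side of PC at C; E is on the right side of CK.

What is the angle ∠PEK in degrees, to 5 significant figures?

8.1751°

P is at the origin; PC runs at -22.6° with length 49.0, so C = 49.0·(cos -22.6°, sin -22.6°) = (45.237, -18.830). ∠PCK = 59.1°, so CK runs at -22.6° + (180° − 59.1°) = 98.300° from the x-axis; with |CK| = 17.5, K = C + 17.5·(cos 98.300°, sin 98.300°) = (42.711, -1.5138). CK ⟂ KE; with |KE| = 11.3 on the right of CK, E = K + 11.3·(0.98953, 0.14436) = (53.893, 0.11746). Then cos ∠PEK = EP·EK / (|EP||EK|), giving 8.1751°.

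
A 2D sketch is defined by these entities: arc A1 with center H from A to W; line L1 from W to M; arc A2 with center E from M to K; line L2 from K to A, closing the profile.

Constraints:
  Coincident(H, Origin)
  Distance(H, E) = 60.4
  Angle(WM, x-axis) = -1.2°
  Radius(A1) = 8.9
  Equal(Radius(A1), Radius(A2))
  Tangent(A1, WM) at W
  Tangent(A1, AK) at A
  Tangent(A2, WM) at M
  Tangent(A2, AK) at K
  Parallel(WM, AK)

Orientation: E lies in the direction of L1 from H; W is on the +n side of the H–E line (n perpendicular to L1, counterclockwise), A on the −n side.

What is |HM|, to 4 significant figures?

61.05

The slot axis is L1's direction at -1.2°, so u = (cos -1.2°, sin -1.2°) = (0.9998, -0.02094) and n = (−sin -1.2°, cos -1.2°) = (0.02094, 0.9998). H is at the origin and E lies 60.4 along u from H, so E = 60.4·u = (60.39, -1.265). Tangency of A1 to both parallel lines with radius 8.9 puts W and A at H ± 8.9·n: W = (0.1864, 8.898), A = (-0.1864, -8.898). Equal radii place M and K the same way about E: M = E + 8.9·n = (60.57, 7.633), K = E − 8.9·n = (60.20, -10.16). Then |HM| = |M − H| = 61.05.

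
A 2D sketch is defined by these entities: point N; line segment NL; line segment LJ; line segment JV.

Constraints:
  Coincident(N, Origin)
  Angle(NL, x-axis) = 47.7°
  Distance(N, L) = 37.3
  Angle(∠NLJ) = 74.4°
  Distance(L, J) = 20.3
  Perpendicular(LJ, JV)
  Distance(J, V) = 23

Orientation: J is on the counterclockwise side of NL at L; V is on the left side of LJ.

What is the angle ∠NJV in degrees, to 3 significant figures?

16.0°

∠NLJ = 74.4°, so LJ runs at 47.7° + (180° − 74.4°) = 153° from the x-axis; with |LJ| = 20.3, J = L + 20.3·(cos 153°, sin 153°) = (6.97, 36.7). LJ is perpendicular to JV; with |JV| = 23.0 on the left of LJ, V = J + 23.0·(-0.449, -0.893) = (-3.37, 16.2). Then cos ∠NJV = JN·JV / (|JN||JV|), giving 16.0°.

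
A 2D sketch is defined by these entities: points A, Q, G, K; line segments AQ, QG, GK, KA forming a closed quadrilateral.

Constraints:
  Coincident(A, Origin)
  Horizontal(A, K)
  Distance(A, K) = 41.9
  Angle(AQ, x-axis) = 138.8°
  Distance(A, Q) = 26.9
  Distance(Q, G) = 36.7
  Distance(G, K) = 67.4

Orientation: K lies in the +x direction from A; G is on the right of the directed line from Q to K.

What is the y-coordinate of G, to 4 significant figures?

-18.89

Checks: |QG| = 36.70 ✓; |GK| = 67.40 ✓.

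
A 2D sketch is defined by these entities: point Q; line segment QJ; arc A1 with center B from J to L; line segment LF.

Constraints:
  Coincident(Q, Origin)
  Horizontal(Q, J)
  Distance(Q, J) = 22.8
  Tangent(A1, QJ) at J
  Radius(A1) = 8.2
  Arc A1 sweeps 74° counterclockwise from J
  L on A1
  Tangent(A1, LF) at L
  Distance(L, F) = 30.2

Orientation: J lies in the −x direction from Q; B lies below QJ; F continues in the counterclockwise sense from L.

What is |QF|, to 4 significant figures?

52.39

Q is at the origin; Q and J share the same y with |QJ| = 22.8 and J on the −x side, so J = (-22.80, 0.000). Since A1 is tangent to QJ there, BJ ⟂ QJ, so B = J + (0, -8.2) = (-22.80, -8.200). On A1, J sits at bearing 90° from B; a 74° counterclockwise sweep puts L at bearing 164°, so L = B + 8.2·(cos 164°, sin 164°) = (-30.68, -5.940). Tangency of A1 to LF means the radius BL is perpendicular to LF, so LF runs along (−sin 164°, cos 164°); with |LF| = 30.2, F = (-39.01, -34.97). Then |QF| = |F − Q| = 52.39.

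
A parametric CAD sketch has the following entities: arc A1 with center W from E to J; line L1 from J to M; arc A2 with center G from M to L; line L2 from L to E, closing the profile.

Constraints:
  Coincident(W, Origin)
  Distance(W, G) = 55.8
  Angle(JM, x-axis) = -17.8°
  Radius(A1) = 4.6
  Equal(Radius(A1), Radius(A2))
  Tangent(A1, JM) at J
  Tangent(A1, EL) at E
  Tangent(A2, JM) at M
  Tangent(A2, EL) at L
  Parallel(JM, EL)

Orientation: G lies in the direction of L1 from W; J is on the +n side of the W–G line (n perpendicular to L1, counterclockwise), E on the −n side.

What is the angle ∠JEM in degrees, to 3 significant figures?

80.6°

The slot axis is L1's direction at -17.8°, so u = (cos -17.8°, sin -17.8°) = (0.952, -0.306) and n = (−sin -17.8°, cos -17.8°) = (0.306, 0.952). W is at the origin and G lies 55.8 along u from W, so G = 55.8·u = (53.1, -17.1). Tangency of A1 to both parallel lines with radius 4.6 puts J and E at W ± 4.6·n: J = (1.41, 4.38), E = (-1.41, -4.38). Equal radii place M and L the same way about G: M = G + 4.6·n = (54.5, -12.7), L = G − 4.6·n = (51.7, -21.4). Then cos ∠JEM = EJ·EM / (|EJ||EM|), giving 80.6°.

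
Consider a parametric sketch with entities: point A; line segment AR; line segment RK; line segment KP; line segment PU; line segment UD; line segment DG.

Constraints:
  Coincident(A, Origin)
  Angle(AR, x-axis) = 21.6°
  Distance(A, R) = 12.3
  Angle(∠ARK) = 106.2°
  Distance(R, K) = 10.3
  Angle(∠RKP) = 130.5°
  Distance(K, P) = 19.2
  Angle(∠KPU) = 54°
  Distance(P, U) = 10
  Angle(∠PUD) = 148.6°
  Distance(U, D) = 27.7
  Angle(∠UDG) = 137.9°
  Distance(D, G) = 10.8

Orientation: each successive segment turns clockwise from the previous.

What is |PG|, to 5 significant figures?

44.295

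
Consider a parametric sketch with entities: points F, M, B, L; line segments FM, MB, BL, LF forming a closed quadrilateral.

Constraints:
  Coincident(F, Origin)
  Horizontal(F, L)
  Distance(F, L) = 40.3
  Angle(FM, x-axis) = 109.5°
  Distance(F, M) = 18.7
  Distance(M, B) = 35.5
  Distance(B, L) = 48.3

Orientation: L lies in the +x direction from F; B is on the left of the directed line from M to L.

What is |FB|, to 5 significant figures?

46.894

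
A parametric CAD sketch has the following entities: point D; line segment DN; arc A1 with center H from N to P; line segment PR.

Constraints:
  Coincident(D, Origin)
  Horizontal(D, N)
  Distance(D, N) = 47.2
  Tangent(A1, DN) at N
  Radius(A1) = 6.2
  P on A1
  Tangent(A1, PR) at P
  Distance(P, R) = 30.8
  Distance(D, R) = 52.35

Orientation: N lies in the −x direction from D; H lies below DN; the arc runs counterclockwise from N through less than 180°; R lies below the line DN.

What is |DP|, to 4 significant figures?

53.43

Checks: |HN| = 6.200 ✓; |HP| = 6.200 ✓; ∠(HP, PR) = 90.00° ✓; |PR| = 30.80 ✓; |DR| = 52.35 ✓.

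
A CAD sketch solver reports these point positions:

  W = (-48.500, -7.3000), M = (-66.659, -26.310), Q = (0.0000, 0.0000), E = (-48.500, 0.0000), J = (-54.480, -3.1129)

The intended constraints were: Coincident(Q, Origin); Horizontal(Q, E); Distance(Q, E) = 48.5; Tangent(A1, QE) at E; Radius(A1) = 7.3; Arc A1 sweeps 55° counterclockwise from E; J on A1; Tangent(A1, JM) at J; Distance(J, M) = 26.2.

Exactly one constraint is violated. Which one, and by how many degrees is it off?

Tangent(A1, JM) at J — off by 7.30°.

Q = (0.00, 0.00) ✓; Q.y = 0.00, E.y = 0.00 ✓; |QE| = 48.50 ✓; ∠(WE, EQ) = 90.00° ✓; |WE| = 7.300 ✓; bearing(W→J) − bearing(W→E) = 55.00° ✓; |WJ| = 7.300 ✓; ∠(WJ, JM) = 82.70° ✗; |JM| = 26.20 ✓.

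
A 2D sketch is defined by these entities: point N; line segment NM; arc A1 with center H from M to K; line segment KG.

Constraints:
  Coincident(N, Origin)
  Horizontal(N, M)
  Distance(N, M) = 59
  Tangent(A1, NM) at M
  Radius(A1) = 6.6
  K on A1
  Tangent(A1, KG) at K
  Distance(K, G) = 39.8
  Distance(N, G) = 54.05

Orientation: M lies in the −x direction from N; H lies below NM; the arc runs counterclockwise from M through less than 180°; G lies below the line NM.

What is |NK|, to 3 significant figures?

64.8

Checks: |HK| = 6.600 ✓; ∠(HK, KG) = 90.00° ✓; |KG| = 39.80 ✓; |NG| = 54.05 ✓.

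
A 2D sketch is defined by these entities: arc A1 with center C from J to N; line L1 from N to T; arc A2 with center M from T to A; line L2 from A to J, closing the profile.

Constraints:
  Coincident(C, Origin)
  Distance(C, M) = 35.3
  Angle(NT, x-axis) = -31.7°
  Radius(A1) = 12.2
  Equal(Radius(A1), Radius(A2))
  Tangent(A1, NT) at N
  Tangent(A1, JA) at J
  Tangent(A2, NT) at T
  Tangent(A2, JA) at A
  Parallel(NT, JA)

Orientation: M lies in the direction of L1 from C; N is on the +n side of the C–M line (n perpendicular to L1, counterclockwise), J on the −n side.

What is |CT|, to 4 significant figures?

37.35

The slot axis is L1's direction at -31.7°, so u = (cos -31.7°, sin -31.7°) = (0.8508, -0.5255) and n = (−sin -31.7°, cos -31.7°) = (0.5255, 0.8508). C is at the origin and M lies 35.3 along u from C, so M = 35.3·u = (30.03, -18.55). Tangency of A1 to both parallel lines with radius 12.2 puts N and J at C ± 12.2·n: N = (6.411, 10.38), J = (-6.411, -10.38). Equal radii place T and A the same way about M: T = M + 12.2·n = (36.44, -8.169), A = M − 12.2·n = (23.62, -28.93). Then |CT| = |T − C| = 37.35.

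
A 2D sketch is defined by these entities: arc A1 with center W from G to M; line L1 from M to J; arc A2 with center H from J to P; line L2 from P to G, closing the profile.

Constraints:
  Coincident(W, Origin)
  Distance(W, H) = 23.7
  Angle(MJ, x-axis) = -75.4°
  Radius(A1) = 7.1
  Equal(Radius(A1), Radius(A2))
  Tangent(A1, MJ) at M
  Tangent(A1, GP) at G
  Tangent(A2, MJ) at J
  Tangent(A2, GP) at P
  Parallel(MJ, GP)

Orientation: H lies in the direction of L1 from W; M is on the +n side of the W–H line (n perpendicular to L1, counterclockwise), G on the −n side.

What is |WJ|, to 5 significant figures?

24.741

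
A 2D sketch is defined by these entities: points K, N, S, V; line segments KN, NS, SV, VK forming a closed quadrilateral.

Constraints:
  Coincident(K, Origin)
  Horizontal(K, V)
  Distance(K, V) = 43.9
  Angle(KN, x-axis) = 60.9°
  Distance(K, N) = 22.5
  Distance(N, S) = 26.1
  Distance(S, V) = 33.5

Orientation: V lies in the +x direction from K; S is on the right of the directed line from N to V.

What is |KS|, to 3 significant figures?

12.8

K is at the origin; KV is horizontal with |KV| = 43.9 and V in +x, so V = (43.9, 0). KN runs at 60.9° with |KN| = 22.5, so N = (10.9, 19.7). S is determined by |NS| = 26.1 and |SV| = 33.5 together: it lies at the intersection of circle(N, 26.1) and circle(V, 33.5). With |NV| = 38.4, the foot of the radical line on NV is 13.4 from N and the perpendicular offset is √(26.1² − 13.4²) = 22.4. Taking the right-of-NV solution: S = (11.0, -6.44).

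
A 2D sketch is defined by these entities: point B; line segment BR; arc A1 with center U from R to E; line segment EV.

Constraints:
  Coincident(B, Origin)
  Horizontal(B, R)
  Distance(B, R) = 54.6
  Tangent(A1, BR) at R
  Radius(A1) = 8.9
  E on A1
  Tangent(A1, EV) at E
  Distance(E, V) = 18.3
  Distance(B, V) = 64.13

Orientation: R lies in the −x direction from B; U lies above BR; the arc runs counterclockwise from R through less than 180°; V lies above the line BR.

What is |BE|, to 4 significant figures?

49.12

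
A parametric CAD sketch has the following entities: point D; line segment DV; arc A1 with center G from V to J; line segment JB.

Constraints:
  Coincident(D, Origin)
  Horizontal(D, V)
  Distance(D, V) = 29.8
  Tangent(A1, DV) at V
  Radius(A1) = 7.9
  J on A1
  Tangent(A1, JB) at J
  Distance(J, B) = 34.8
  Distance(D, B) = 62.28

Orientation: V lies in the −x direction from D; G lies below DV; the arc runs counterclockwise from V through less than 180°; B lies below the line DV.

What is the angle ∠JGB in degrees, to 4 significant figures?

77.21°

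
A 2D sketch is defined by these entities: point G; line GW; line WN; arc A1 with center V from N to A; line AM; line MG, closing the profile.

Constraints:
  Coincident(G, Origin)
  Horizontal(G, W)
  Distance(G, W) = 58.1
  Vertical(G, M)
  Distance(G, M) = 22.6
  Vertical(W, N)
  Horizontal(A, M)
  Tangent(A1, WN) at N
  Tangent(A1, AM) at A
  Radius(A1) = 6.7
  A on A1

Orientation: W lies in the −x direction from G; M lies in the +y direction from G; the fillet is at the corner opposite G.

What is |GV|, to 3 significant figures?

53.8

G and M share the same x with |GM| = 22.6 and M on the +y side, so M = (0.00, 22.6). The virtual corner opposite G is at (-58.1, 22.6). Since A1 is tangent to WN there, VN ⟂ WN and A1 meets AM tangentially, so VA is at right angles to AM, with radius 6.7, so the center V sits 6.7 in from both sides at V = (-51.4, 15.9). Then |GV| = |V − G| = 53.8.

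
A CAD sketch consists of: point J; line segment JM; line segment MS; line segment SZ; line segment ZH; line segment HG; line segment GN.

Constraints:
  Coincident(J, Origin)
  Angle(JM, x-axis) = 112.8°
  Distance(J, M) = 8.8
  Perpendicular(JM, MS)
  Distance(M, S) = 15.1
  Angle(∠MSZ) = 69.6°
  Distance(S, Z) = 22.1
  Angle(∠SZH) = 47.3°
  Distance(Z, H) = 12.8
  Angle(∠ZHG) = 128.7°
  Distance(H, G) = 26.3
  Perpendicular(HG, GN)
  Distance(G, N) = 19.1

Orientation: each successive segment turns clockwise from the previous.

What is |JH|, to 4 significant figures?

1.681

J is at the origin; JM runs at 112.8° with length 8.8, so M = (-3.410, 8.112). JM ⟂ MS, so MS runs at 22.80°; with |MS| = 15.1, S = (10.51, 13.96). ∠MSZ = 69.6° gives SZ at -87.60° from the x-axis; with |SZ| = 22.1, Z = (11.44, -8.117). ∠SZH = 47.3° gives ZH at 139.7° from the x-axis; with |ZH| = 12.8, H = (1.673, 0.1622). Then |JH| = |H − J| = 1.681.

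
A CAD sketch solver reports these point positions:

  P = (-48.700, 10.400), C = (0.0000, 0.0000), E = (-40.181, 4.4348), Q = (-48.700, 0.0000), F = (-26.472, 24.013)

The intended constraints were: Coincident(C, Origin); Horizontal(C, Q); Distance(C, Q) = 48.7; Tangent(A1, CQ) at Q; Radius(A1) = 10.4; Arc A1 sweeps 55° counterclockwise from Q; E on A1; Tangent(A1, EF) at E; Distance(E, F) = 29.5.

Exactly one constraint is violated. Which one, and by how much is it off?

Distance(E, F) = 29.5 — off by 5.60.

C = (0.00, 0.00) ✓; C.y = 0.00, Q.y = 0.00 ✓; |CQ| = 48.70 ✓; ∠(PQ, QC) = 90.00° ✓; |PQ| = 10.40 ✓; bearing(P→E) − bearing(P→Q) = 55.00° ✓; |PE| = 10.40 ✓; ∠(PE, EF) = 90.00° ✓; |EF| = 23.90 ✗.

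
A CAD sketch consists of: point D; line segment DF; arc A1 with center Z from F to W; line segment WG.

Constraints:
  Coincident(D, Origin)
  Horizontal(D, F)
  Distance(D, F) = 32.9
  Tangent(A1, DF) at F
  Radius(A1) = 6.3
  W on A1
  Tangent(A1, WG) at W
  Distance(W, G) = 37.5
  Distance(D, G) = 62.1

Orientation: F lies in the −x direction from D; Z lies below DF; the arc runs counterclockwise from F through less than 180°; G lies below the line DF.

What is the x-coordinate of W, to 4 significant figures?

-39.10

D is at the origin; D and F share the same y with |DF| = 32.9 and F on the −x side, so F = (-32.90, 0.000). Tangency of A1 to DF means the radius ZF is perpendicular to DF, so Z = F + (0, -6.3) = (-32.90, -6.300). Since ZW ⟂ WG (tangency), |ZG| = √(6.3² + 37.5²) = 38.03 regardless of where W sits on A1. So G lies on both circle(D, 62.1) and circle(Z, 38.03); the below-DF intersection is G = (-45.62, -42.14). W is the foot of the tangent from G: W = (-39.10, -5.206).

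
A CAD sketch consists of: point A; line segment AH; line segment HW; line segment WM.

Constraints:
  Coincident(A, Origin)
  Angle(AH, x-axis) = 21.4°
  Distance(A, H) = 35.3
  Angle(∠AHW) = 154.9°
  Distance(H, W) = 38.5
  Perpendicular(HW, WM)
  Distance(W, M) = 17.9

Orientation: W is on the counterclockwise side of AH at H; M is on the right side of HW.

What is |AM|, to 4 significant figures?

77.76

A is at the origin; AH runs at 21.4° with length 35.3, so H = 35.3·(cos 21.4°, sin 21.4°) = (32.87, 12.88). ∠AHW = 154.9°, so HW runs at 21.4° + (180° − 154.9°) = 46.50° from the x-axis; with |HW| = 38.5, W = H + 38.5·(cos 46.50°, sin 46.50°) = (59.37, 40.81). The perpendicularity gives WM at right angles to HW; with |WM| = 17.9 on the right of HW, M = W + 17.9·(0.7254, -0.6884) = (72.35, 28.49). Then |AM| = |M − A| = 77.76.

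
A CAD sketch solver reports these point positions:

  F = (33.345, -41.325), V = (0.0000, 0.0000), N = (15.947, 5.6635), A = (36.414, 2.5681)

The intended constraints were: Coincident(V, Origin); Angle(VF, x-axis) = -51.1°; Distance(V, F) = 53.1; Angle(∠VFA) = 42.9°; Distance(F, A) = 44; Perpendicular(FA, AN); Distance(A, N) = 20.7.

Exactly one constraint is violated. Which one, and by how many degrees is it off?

Perpendicular(FA, AN) — off by 4.60°.

V = (0.00, 0.00) ✓; VF at -51.10° ✓; |VF| = 53.10 ✓; ∠VFA = 42.90° ✓; |FA| = 44.00 ✓; ∠(FA, AN) = 85.40° ✗; |AN| = 20.70 ✓.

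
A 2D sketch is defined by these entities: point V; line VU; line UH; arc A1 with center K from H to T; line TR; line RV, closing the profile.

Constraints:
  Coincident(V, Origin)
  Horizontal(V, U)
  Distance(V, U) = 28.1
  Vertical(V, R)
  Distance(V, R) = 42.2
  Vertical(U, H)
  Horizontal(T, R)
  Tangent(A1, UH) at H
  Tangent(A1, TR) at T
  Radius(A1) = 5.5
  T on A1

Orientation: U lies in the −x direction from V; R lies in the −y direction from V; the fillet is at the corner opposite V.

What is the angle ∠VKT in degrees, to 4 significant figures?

148.4°

V is at the origin; V and U share the same y with |VU| = 28.1 and U on the −x side, so U = (-28.10, 0.000). VR is vertical with |VR| = 42.2 and R on the −y side, so R = (0.000, -42.20). The virtual corner opposite V is at (-28.10, -42.20). Since A1 is tangent to UH there, KH ⟂ UH and tangency of A1 to TR means the radius KT is perpendicular to TR, with radius 5.5, so the center K sits 5.5 in from both sides at K = (-22.60, -36.70). That places the tangent points at H = (-28.10, -36.70) on UH and T = (-22.60, -42.20) on TR. Then cos ∠VKT = KV·KT / (|KV||KT|), giving 148.4°.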